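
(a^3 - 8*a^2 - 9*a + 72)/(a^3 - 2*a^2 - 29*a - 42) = (a^2 - 11*a + 24)/(a^2 - 5*a - 14)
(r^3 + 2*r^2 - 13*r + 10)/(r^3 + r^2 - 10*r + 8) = (r + 5)/(r + 4)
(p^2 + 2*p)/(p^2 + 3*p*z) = (p + 2)/(p + 3*z)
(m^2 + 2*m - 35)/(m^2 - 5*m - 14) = (-m^2 - 2*m + 35)/(-m^2 + 5*m + 14)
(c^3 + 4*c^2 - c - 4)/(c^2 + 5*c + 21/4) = 4*(c^3 + 4*c^2 - c - 4)/(4*c^2 + 20*c + 21)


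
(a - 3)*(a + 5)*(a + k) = a^3 + a^2*k + 2*a^2 + 2*a*k - 15*a - 15*k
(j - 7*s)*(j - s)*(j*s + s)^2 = j^4*s^2 - 8*j^3*s^3 + 2*j^3*s^2 + 7*j^2*s^4 - 16*j^2*s^3 + j^2*s^2 + 14*j*s^4 - 8*j*s^3 + 7*s^4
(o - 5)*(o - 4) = o^2 - 9*o + 20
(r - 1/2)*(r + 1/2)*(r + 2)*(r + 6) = r^4 + 8*r^3 + 47*r^2/4 - 2*r - 3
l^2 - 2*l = l*(l - 2)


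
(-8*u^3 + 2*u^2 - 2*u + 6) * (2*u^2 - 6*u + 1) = -16*u^5 + 52*u^4 - 24*u^3 + 26*u^2 - 38*u + 6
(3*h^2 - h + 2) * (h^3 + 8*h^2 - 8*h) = 3*h^5 + 23*h^4 - 30*h^3 + 24*h^2 - 16*h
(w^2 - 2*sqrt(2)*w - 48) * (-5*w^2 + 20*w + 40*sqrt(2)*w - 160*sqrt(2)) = -5*w^4 + 20*w^3 + 50*sqrt(2)*w^3 - 200*sqrt(2)*w^2 + 80*w^2 - 1920*sqrt(2)*w - 320*w + 7680*sqrt(2)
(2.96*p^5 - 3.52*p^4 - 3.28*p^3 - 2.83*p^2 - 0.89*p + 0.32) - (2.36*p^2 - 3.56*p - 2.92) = 2.96*p^5 - 3.52*p^4 - 3.28*p^3 - 5.19*p^2 + 2.67*p + 3.24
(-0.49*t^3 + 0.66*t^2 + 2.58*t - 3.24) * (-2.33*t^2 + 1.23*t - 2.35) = 1.1417*t^5 - 2.1405*t^4 - 4.0481*t^3 + 9.1716*t^2 - 10.0482*t + 7.614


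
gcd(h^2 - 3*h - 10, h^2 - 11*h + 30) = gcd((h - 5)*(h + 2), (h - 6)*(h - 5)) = h - 5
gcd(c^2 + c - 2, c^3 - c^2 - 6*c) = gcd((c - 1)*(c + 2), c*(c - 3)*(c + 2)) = c + 2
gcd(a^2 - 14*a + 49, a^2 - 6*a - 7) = a - 7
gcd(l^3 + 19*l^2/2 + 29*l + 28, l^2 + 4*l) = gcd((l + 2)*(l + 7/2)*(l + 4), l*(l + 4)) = l + 4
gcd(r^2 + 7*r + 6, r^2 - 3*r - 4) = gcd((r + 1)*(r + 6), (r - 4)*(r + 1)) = r + 1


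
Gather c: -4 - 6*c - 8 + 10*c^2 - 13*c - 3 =10*c^2 - 19*c - 15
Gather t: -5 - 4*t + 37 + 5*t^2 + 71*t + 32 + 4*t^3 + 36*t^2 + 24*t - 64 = 4*t^3 + 41*t^2 + 91*t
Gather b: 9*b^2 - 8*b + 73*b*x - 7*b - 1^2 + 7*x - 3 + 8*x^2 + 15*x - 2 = 9*b^2 + b*(73*x - 15) + 8*x^2 + 22*x - 6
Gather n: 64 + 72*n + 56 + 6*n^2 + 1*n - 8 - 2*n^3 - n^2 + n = -2*n^3 + 5*n^2 + 74*n + 112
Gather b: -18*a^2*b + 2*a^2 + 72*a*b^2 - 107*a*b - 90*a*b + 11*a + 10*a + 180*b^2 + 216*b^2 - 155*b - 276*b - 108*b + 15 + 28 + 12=2*a^2 + 21*a + b^2*(72*a + 396) + b*(-18*a^2 - 197*a - 539) + 55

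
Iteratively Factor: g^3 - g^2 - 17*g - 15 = (g + 3)*(g^2 - 4*g - 5) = (g - 5)*(g + 3)*(g + 1)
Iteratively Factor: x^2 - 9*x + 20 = (x - 4)*(x - 5)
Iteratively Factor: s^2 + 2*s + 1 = (s + 1)*(s + 1)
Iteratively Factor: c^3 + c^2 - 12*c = (c + 4)*(c^2 - 3*c) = c*(c + 4)*(c - 3)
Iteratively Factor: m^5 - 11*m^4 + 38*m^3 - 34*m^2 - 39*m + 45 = (m - 3)*(m^4 - 8*m^3 + 14*m^2 + 8*m - 15) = (m - 3)*(m - 1)*(m^3 - 7*m^2 + 7*m + 15) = (m - 3)*(m - 1)*(m + 1)*(m^2 - 8*m + 15) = (m - 3)^2*(m - 1)*(m + 1)*(m - 5)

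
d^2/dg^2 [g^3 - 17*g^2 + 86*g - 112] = 6*g - 34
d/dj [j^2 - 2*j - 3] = 2*j - 2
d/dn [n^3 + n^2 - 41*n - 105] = 3*n^2 + 2*n - 41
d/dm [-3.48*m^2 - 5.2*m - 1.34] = -6.96*m - 5.2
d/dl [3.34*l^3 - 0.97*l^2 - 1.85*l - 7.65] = 10.02*l^2 - 1.94*l - 1.85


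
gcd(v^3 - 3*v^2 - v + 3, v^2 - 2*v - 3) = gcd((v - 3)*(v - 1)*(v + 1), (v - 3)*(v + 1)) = v^2 - 2*v - 3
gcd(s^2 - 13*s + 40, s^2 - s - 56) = s - 8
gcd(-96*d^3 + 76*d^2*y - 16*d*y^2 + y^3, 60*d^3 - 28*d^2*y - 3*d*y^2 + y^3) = 12*d^2 - 8*d*y + y^2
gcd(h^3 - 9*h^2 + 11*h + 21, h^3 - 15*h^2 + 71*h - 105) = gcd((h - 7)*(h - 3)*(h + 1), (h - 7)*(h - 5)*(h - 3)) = h^2 - 10*h + 21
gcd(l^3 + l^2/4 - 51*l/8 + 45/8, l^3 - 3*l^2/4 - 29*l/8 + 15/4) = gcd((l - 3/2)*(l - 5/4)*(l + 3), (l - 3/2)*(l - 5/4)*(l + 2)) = l^2 - 11*l/4 + 15/8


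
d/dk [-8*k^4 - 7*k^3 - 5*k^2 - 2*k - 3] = -32*k^3 - 21*k^2 - 10*k - 2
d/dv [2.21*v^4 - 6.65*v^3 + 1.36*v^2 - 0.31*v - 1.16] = 8.84*v^3 - 19.95*v^2 + 2.72*v - 0.31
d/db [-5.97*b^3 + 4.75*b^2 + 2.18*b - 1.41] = -17.91*b^2 + 9.5*b + 2.18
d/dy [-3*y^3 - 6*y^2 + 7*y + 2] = -9*y^2 - 12*y + 7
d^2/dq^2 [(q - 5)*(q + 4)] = 2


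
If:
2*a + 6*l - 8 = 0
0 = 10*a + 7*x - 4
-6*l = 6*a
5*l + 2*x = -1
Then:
No Solution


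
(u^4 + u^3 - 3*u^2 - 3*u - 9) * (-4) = -4*u^4 - 4*u^3 + 12*u^2 + 12*u + 36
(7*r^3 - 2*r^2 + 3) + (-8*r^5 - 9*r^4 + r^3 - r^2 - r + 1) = -8*r^5 - 9*r^4 + 8*r^3 - 3*r^2 - r + 4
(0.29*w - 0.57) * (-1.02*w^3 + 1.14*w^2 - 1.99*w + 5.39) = -0.2958*w^4 + 0.912*w^3 - 1.2269*w^2 + 2.6974*w - 3.0723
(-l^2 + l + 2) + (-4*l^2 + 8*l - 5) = -5*l^2 + 9*l - 3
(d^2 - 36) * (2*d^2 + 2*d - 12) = 2*d^4 + 2*d^3 - 84*d^2 - 72*d + 432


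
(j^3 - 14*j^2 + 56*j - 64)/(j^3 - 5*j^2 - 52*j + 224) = (j - 2)/(j + 7)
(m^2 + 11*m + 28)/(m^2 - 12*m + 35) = (m^2 + 11*m + 28)/(m^2 - 12*m + 35)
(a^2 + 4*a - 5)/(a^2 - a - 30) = (a - 1)/(a - 6)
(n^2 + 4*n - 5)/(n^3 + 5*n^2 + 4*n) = (n^2 + 4*n - 5)/(n*(n^2 + 5*n + 4))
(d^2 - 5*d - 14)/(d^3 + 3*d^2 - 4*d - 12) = (d - 7)/(d^2 + d - 6)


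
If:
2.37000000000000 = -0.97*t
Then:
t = -2.44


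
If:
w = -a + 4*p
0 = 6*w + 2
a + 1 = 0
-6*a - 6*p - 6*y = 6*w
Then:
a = -1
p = -1/3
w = -1/3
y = 5/3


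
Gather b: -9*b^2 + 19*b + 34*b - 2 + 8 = -9*b^2 + 53*b + 6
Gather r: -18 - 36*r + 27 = 9 - 36*r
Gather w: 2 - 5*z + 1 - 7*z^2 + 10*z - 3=-7*z^2 + 5*z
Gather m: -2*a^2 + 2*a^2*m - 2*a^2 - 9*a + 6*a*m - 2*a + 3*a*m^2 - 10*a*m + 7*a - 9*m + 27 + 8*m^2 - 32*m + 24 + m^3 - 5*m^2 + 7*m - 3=-4*a^2 - 4*a + m^3 + m^2*(3*a + 3) + m*(2*a^2 - 4*a - 34) + 48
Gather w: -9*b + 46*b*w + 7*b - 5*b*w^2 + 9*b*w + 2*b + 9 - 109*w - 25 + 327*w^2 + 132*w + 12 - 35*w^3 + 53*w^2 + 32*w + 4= -35*w^3 + w^2*(380 - 5*b) + w*(55*b + 55)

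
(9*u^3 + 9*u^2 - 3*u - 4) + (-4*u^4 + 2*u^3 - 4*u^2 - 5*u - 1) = -4*u^4 + 11*u^3 + 5*u^2 - 8*u - 5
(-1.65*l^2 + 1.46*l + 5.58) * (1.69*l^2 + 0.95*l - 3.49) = -2.7885*l^4 + 0.8999*l^3 + 16.5757*l^2 + 0.2056*l - 19.4742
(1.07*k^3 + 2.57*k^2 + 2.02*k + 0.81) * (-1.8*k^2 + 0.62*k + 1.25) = -1.926*k^5 - 3.9626*k^4 - 0.7051*k^3 + 3.0069*k^2 + 3.0272*k + 1.0125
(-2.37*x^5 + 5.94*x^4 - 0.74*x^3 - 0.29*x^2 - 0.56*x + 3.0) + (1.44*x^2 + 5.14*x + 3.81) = -2.37*x^5 + 5.94*x^4 - 0.74*x^3 + 1.15*x^2 + 4.58*x + 6.81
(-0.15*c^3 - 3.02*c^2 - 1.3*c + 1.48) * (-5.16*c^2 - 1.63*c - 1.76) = 0.774*c^5 + 15.8277*c^4 + 11.8946*c^3 - 0.2026*c^2 - 0.1244*c - 2.6048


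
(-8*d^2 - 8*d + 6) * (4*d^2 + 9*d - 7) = -32*d^4 - 104*d^3 + 8*d^2 + 110*d - 42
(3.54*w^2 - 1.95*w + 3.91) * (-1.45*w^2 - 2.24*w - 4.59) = -5.133*w^4 - 5.1021*w^3 - 17.5501*w^2 + 0.192099999999998*w - 17.9469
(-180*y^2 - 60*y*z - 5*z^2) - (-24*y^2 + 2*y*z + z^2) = -156*y^2 - 62*y*z - 6*z^2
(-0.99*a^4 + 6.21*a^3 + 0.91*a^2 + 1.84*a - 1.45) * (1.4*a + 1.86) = -1.386*a^5 + 6.8526*a^4 + 12.8246*a^3 + 4.2686*a^2 + 1.3924*a - 2.697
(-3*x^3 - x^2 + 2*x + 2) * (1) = -3*x^3 - x^2 + 2*x + 2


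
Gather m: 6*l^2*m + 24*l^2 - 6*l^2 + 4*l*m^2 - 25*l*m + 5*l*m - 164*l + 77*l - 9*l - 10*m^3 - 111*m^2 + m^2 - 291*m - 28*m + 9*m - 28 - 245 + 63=18*l^2 - 96*l - 10*m^3 + m^2*(4*l - 110) + m*(6*l^2 - 20*l - 310) - 210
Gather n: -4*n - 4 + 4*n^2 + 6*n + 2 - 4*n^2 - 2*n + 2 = 0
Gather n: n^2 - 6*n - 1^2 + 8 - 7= n^2 - 6*n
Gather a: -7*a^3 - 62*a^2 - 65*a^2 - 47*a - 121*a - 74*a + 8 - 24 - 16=-7*a^3 - 127*a^2 - 242*a - 32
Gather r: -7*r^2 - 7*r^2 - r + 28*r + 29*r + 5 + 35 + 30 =-14*r^2 + 56*r + 70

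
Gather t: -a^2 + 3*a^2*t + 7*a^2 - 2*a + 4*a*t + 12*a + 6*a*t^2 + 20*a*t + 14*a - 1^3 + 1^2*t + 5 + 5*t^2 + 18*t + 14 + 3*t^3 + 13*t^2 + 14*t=6*a^2 + 24*a + 3*t^3 + t^2*(6*a + 18) + t*(3*a^2 + 24*a + 33) + 18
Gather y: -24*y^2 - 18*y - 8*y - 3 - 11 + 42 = -24*y^2 - 26*y + 28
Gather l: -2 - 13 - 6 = -21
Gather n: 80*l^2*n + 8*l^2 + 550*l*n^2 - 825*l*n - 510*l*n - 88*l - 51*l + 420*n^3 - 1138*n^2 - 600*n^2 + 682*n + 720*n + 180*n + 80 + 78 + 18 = 8*l^2 - 139*l + 420*n^3 + n^2*(550*l - 1738) + n*(80*l^2 - 1335*l + 1582) + 176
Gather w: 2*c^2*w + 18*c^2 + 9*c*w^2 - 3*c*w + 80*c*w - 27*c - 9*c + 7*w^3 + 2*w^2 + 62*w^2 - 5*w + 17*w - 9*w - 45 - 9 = 18*c^2 - 36*c + 7*w^3 + w^2*(9*c + 64) + w*(2*c^2 + 77*c + 3) - 54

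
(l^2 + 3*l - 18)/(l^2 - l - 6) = (l + 6)/(l + 2)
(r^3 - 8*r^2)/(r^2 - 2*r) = r*(r - 8)/(r - 2)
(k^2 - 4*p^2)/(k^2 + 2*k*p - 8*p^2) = (k + 2*p)/(k + 4*p)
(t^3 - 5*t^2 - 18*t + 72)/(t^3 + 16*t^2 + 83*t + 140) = (t^2 - 9*t + 18)/(t^2 + 12*t + 35)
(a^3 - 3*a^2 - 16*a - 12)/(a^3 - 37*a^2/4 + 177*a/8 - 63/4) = 8*(a^2 + 3*a + 2)/(8*a^2 - 26*a + 21)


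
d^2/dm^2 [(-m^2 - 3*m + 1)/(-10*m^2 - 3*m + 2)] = 2*(270*m^3 - 240*m^2 + 90*m - 7)/(1000*m^6 + 900*m^5 - 330*m^4 - 333*m^3 + 66*m^2 + 36*m - 8)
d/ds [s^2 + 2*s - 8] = 2*s + 2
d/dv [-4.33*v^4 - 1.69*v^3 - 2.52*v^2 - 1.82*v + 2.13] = -17.32*v^3 - 5.07*v^2 - 5.04*v - 1.82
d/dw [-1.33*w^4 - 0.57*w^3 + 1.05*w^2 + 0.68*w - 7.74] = -5.32*w^3 - 1.71*w^2 + 2.1*w + 0.68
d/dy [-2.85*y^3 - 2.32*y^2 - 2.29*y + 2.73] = -8.55*y^2 - 4.64*y - 2.29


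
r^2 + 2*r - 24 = (r - 4)*(r + 6)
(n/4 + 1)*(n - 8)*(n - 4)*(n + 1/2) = n^4/4 - 15*n^3/8 - 5*n^2 + 30*n + 16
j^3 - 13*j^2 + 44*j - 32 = (j - 8)*(j - 4)*(j - 1)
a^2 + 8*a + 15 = (a + 3)*(a + 5)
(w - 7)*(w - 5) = w^2 - 12*w + 35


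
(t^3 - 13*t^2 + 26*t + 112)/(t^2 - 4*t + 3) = (t^3 - 13*t^2 + 26*t + 112)/(t^2 - 4*t + 3)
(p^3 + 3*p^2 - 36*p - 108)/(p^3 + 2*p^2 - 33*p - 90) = (p + 6)/(p + 5)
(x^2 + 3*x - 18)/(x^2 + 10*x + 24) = (x - 3)/(x + 4)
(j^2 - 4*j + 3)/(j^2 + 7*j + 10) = (j^2 - 4*j + 3)/(j^2 + 7*j + 10)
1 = 1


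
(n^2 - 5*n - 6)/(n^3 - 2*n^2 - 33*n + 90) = (n^2 - 5*n - 6)/(n^3 - 2*n^2 - 33*n + 90)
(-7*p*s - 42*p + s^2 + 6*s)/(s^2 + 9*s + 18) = (-7*p + s)/(s + 3)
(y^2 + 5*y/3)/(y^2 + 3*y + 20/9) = 3*y/(3*y + 4)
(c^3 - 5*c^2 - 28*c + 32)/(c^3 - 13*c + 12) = (c - 8)/(c - 3)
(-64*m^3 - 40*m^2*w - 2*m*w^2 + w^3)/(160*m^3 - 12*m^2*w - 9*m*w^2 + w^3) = (2*m + w)/(-5*m + w)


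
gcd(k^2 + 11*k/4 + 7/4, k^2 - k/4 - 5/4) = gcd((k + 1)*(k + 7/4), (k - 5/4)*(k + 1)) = k + 1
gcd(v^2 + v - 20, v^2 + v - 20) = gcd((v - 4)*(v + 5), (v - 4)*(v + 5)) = v^2 + v - 20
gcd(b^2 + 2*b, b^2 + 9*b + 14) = b + 2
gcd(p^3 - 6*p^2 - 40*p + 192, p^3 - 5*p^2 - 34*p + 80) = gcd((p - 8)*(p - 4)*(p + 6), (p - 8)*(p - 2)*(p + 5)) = p - 8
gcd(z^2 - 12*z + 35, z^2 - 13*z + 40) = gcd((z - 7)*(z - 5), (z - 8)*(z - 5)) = z - 5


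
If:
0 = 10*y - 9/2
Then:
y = 9/20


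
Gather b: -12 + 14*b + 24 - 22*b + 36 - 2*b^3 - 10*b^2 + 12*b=-2*b^3 - 10*b^2 + 4*b + 48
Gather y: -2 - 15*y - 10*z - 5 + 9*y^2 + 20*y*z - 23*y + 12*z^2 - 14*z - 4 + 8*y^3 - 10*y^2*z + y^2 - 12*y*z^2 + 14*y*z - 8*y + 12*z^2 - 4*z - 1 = 8*y^3 + y^2*(10 - 10*z) + y*(-12*z^2 + 34*z - 46) + 24*z^2 - 28*z - 12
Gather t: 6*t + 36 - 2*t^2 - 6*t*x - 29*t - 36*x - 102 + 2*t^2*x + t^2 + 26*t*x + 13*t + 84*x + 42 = t^2*(2*x - 1) + t*(20*x - 10) + 48*x - 24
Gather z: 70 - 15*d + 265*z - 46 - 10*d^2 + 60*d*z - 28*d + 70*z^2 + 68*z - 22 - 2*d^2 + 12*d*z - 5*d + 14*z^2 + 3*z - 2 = -12*d^2 - 48*d + 84*z^2 + z*(72*d + 336)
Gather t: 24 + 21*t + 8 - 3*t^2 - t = -3*t^2 + 20*t + 32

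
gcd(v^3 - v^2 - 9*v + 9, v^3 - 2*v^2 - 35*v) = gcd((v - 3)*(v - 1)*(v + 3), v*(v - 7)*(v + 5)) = 1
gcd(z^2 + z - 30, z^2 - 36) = z + 6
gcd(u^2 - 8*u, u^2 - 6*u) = u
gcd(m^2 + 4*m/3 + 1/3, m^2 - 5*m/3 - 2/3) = m + 1/3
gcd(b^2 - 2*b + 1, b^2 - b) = b - 1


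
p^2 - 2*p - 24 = (p - 6)*(p + 4)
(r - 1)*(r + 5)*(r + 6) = r^3 + 10*r^2 + 19*r - 30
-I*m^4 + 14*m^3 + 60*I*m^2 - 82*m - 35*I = (m + I)*(m + 5*I)*(m + 7*I)*(-I*m + 1)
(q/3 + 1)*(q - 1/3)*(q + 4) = q^3/3 + 20*q^2/9 + 29*q/9 - 4/3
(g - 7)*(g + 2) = g^2 - 5*g - 14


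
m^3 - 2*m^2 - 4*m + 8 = (m - 2)^2*(m + 2)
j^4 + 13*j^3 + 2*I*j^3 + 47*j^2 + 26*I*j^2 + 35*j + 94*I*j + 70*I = (j + 1)*(j + 5)*(j + 7)*(j + 2*I)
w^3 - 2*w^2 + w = w*(w - 1)^2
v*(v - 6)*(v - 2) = v^3 - 8*v^2 + 12*v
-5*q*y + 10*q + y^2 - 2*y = (-5*q + y)*(y - 2)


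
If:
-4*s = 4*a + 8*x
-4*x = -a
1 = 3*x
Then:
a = 4/3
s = -2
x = 1/3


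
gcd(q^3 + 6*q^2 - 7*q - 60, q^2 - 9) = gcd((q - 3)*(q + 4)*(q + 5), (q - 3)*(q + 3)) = q - 3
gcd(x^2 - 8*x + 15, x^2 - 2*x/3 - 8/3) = 1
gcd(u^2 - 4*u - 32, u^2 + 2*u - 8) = u + 4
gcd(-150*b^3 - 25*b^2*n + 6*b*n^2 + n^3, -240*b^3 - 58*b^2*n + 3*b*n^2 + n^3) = 30*b^2 + 11*b*n + n^2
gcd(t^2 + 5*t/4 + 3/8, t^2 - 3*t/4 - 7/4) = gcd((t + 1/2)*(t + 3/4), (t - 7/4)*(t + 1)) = 1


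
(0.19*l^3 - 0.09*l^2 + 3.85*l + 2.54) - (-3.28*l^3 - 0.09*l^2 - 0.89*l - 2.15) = 3.47*l^3 + 4.74*l + 4.69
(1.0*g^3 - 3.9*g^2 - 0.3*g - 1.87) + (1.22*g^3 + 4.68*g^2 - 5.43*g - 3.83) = 2.22*g^3 + 0.78*g^2 - 5.73*g - 5.7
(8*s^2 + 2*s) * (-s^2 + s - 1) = -8*s^4 + 6*s^3 - 6*s^2 - 2*s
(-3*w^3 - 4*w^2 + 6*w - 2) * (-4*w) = 12*w^4 + 16*w^3 - 24*w^2 + 8*w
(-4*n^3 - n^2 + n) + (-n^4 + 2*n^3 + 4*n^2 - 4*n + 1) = -n^4 - 2*n^3 + 3*n^2 - 3*n + 1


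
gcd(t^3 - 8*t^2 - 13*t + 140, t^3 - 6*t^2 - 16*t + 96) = t + 4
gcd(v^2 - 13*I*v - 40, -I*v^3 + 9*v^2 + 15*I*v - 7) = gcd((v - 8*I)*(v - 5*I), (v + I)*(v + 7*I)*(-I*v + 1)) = 1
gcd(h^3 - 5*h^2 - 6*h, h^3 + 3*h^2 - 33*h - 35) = h + 1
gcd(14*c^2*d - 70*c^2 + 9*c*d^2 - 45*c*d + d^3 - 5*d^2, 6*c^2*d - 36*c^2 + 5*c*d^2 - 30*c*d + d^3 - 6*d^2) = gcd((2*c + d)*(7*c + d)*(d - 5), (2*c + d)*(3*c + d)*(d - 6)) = 2*c + d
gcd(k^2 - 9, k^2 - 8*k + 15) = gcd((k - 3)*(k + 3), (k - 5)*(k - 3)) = k - 3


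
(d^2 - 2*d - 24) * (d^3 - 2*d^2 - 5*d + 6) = d^5 - 4*d^4 - 25*d^3 + 64*d^2 + 108*d - 144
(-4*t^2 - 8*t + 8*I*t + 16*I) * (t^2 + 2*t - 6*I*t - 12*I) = -4*t^4 - 16*t^3 + 32*I*t^3 + 32*t^2 + 128*I*t^2 + 192*t + 128*I*t + 192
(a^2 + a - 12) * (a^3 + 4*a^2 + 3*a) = a^5 + 5*a^4 - 5*a^3 - 45*a^2 - 36*a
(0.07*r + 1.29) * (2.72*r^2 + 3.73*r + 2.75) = 0.1904*r^3 + 3.7699*r^2 + 5.0042*r + 3.5475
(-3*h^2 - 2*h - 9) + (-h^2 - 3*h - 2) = -4*h^2 - 5*h - 11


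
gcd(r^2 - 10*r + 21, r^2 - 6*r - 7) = r - 7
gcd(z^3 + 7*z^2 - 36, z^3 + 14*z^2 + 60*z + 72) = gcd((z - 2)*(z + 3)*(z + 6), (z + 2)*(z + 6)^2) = z + 6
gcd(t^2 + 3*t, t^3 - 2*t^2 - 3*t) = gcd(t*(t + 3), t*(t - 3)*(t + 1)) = t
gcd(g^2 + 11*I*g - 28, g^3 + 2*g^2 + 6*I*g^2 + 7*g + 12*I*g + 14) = g + 7*I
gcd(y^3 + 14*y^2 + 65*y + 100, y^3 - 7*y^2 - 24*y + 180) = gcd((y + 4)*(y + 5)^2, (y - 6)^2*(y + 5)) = y + 5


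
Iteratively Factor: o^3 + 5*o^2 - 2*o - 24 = (o + 3)*(o^2 + 2*o - 8) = (o + 3)*(o + 4)*(o - 2)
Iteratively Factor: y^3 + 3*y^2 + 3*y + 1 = (y + 1)*(y^2 + 2*y + 1) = (y + 1)^2*(y + 1)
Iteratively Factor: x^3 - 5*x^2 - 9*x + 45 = (x - 3)*(x^2 - 2*x - 15) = (x - 5)*(x - 3)*(x + 3)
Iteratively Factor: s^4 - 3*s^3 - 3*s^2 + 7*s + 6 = (s - 3)*(s^3 - 3*s - 2) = (s - 3)*(s + 1)*(s^2 - s - 2) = (s - 3)*(s + 1)^2*(s - 2)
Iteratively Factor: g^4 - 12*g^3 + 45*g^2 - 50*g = (g - 5)*(g^3 - 7*g^2 + 10*g) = g*(g - 5)*(g^2 - 7*g + 10) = g*(g - 5)^2*(g - 2)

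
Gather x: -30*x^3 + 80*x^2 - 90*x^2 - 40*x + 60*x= -30*x^3 - 10*x^2 + 20*x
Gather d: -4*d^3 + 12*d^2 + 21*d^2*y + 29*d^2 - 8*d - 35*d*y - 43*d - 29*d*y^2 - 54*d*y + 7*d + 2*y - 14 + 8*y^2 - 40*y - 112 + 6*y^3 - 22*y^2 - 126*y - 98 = -4*d^3 + d^2*(21*y + 41) + d*(-29*y^2 - 89*y - 44) + 6*y^3 - 14*y^2 - 164*y - 224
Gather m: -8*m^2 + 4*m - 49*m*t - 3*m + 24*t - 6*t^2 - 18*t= -8*m^2 + m*(1 - 49*t) - 6*t^2 + 6*t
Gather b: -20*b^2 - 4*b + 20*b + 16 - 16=-20*b^2 + 16*b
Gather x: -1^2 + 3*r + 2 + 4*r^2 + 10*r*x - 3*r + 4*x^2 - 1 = 4*r^2 + 10*r*x + 4*x^2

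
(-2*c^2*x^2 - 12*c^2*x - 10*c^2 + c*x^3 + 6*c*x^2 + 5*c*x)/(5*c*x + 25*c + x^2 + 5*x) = c*(-2*c*x - 2*c + x^2 + x)/(5*c + x)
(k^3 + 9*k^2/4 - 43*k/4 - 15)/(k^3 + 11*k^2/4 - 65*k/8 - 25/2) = 2*(k - 3)/(2*k - 5)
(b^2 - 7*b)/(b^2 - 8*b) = (b - 7)/(b - 8)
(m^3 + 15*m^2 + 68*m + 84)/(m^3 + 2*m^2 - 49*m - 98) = (m + 6)/(m - 7)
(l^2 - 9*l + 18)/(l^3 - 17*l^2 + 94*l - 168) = (l - 3)/(l^2 - 11*l + 28)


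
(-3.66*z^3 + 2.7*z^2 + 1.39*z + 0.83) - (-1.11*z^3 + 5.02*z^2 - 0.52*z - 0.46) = -2.55*z^3 - 2.32*z^2 + 1.91*z + 1.29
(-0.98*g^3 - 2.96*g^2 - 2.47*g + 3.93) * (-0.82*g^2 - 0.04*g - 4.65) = 0.8036*g^5 + 2.4664*g^4 + 6.7008*g^3 + 10.6402*g^2 + 11.3283*g - 18.2745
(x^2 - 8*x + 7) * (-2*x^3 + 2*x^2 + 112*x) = -2*x^5 + 18*x^4 + 82*x^3 - 882*x^2 + 784*x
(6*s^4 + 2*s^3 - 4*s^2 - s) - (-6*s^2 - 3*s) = 6*s^4 + 2*s^3 + 2*s^2 + 2*s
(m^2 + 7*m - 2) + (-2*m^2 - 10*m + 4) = -m^2 - 3*m + 2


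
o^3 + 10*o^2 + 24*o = o*(o + 4)*(o + 6)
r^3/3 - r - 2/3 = (r/3 + 1/3)*(r - 2)*(r + 1)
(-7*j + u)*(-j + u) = 7*j^2 - 8*j*u + u^2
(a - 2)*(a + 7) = a^2 + 5*a - 14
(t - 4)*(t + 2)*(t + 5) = t^3 + 3*t^2 - 18*t - 40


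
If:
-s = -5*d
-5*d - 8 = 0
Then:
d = -8/5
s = -8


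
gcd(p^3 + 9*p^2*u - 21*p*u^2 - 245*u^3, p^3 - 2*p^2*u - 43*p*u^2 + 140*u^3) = p^2 + 2*p*u - 35*u^2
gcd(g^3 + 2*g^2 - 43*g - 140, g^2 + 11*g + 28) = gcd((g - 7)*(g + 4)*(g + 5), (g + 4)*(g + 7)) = g + 4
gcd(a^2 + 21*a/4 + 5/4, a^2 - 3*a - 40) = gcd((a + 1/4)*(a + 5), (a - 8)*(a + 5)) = a + 5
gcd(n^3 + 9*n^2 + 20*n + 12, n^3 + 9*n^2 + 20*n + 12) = n^3 + 9*n^2 + 20*n + 12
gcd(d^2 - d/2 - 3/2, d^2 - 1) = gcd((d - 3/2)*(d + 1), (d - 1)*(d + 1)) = d + 1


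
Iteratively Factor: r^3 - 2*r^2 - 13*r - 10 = (r + 2)*(r^2 - 4*r - 5) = (r - 5)*(r + 2)*(r + 1)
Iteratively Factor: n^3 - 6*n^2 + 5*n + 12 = (n - 3)*(n^2 - 3*n - 4) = (n - 3)*(n + 1)*(n - 4)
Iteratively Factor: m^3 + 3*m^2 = (m + 3)*(m^2) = m*(m + 3)*(m)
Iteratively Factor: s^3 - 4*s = (s)*(s^2 - 4) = s*(s - 2)*(s + 2)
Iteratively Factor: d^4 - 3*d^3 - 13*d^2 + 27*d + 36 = (d - 3)*(d^3 - 13*d - 12) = (d - 3)*(d + 1)*(d^2 - d - 12) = (d - 3)*(d + 1)*(d + 3)*(d - 4)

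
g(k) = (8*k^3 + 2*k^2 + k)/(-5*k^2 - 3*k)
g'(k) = (10*k + 3)*(8*k^3 + 2*k^2 + k)/(-5*k^2 - 3*k)^2 + (24*k^2 + 4*k + 1)/(-5*k^2 - 3*k)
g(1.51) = -2.11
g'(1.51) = -1.48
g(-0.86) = 4.00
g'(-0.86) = 6.33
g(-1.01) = 3.48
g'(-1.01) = 1.59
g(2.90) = -4.23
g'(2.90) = -1.56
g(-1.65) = 3.71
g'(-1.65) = -1.11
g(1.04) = -1.43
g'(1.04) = -1.40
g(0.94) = -1.29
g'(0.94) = -1.37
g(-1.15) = 3.37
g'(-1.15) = 0.17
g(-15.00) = 24.60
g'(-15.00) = -1.60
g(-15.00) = 24.60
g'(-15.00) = -1.60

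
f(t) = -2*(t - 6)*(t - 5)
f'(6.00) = -2.00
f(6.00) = 0.00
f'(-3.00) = 34.00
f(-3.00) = -144.00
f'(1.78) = 14.88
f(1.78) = -27.18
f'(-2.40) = 31.60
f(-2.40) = -124.32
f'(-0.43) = 23.72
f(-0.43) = -69.83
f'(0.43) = 20.28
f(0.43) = -50.91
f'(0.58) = 19.68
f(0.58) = -47.91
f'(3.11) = 9.56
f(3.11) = -10.92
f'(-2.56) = 32.24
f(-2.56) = -129.43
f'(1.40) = 16.40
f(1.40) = -33.12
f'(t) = 22 - 4*t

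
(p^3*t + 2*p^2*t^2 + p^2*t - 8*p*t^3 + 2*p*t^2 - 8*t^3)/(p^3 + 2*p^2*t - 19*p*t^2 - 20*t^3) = t*(p^3 + 2*p^2*t + p^2 - 8*p*t^2 + 2*p*t - 8*t^2)/(p^3 + 2*p^2*t - 19*p*t^2 - 20*t^3)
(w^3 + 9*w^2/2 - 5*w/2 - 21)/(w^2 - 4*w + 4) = (2*w^2 + 13*w + 21)/(2*(w - 2))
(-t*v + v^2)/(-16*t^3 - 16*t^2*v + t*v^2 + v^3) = v*(t - v)/(16*t^3 + 16*t^2*v - t*v^2 - v^3)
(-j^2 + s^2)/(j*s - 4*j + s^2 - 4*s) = (-j + s)/(s - 4)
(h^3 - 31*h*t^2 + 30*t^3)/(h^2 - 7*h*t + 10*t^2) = (-h^2 - 5*h*t + 6*t^2)/(-h + 2*t)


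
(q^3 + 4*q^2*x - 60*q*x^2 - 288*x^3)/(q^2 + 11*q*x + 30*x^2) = (q^2 - 2*q*x - 48*x^2)/(q + 5*x)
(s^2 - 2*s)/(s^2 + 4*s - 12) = s/(s + 6)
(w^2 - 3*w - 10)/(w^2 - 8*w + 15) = (w + 2)/(w - 3)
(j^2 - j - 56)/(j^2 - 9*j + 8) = (j + 7)/(j - 1)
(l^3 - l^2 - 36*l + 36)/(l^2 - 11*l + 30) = (l^2 + 5*l - 6)/(l - 5)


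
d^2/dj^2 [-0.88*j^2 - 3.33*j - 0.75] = -1.76000000000000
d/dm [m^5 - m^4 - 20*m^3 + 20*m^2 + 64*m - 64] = 5*m^4 - 4*m^3 - 60*m^2 + 40*m + 64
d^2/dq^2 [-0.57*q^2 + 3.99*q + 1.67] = -1.14000000000000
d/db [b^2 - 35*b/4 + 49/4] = 2*b - 35/4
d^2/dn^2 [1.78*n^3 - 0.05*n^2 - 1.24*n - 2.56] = 10.68*n - 0.1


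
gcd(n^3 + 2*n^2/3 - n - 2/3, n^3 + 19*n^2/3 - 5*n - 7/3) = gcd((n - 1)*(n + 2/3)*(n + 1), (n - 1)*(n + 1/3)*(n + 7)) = n - 1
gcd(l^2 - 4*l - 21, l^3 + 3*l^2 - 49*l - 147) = l^2 - 4*l - 21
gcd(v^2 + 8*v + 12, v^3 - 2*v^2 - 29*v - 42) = v + 2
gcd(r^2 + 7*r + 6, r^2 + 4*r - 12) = r + 6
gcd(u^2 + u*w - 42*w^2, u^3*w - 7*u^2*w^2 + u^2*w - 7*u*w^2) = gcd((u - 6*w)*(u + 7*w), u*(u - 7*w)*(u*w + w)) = 1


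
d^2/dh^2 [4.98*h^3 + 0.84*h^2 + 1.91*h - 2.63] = 29.88*h + 1.68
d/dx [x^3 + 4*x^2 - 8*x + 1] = 3*x^2 + 8*x - 8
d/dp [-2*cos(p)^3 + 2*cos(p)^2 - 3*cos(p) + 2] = (6*cos(p)^2 - 4*cos(p) + 3)*sin(p)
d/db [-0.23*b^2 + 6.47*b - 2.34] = 6.47 - 0.46*b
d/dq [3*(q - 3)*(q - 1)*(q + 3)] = 9*q^2 - 6*q - 27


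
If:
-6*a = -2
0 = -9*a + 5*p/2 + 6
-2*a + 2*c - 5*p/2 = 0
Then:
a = 1/3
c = -7/6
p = -6/5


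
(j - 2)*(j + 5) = j^2 + 3*j - 10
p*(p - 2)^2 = p^3 - 4*p^2 + 4*p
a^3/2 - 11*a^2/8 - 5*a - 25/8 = (a/2 + 1/2)*(a - 5)*(a + 5/4)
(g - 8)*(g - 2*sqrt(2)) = g^2 - 8*g - 2*sqrt(2)*g + 16*sqrt(2)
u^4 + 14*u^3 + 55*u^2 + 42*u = u*(u + 1)*(u + 6)*(u + 7)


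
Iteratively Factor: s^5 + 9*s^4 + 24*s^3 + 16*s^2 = (s)*(s^4 + 9*s^3 + 24*s^2 + 16*s) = s^2*(s^3 + 9*s^2 + 24*s + 16) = s^2*(s + 1)*(s^2 + 8*s + 16) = s^2*(s + 1)*(s + 4)*(s + 4)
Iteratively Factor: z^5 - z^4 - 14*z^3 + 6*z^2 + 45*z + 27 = (z + 1)*(z^4 - 2*z^3 - 12*z^2 + 18*z + 27) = (z + 1)*(z + 3)*(z^3 - 5*z^2 + 3*z + 9) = (z - 3)*(z + 1)*(z + 3)*(z^2 - 2*z - 3) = (z - 3)^2*(z + 1)*(z + 3)*(z + 1)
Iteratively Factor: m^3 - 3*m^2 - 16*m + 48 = (m - 3)*(m^2 - 16) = (m - 3)*(m + 4)*(m - 4)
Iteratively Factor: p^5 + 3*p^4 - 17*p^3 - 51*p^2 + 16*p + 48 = (p + 4)*(p^4 - p^3 - 13*p^2 + p + 12) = (p + 3)*(p + 4)*(p^3 - 4*p^2 - p + 4) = (p - 4)*(p + 3)*(p + 4)*(p^2 - 1) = (p - 4)*(p + 1)*(p + 3)*(p + 4)*(p - 1)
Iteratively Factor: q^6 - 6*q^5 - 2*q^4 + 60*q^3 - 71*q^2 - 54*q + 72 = (q + 1)*(q^5 - 7*q^4 + 5*q^3 + 55*q^2 - 126*q + 72) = (q - 1)*(q + 1)*(q^4 - 6*q^3 - q^2 + 54*q - 72) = (q - 3)*(q - 1)*(q + 1)*(q^3 - 3*q^2 - 10*q + 24) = (q - 3)*(q - 2)*(q - 1)*(q + 1)*(q^2 - q - 12) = (q - 3)*(q - 2)*(q - 1)*(q + 1)*(q + 3)*(q - 4)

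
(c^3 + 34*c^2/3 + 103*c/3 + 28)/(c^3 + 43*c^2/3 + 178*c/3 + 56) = (c + 3)/(c + 6)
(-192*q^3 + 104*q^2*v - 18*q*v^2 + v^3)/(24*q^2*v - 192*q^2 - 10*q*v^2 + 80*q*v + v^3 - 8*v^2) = (-8*q + v)/(v - 8)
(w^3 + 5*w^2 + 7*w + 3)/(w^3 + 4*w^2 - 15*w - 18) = (w^2 + 4*w + 3)/(w^2 + 3*w - 18)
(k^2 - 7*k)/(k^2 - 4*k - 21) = k/(k + 3)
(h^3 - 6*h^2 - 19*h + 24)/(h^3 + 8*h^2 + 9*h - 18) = (h - 8)/(h + 6)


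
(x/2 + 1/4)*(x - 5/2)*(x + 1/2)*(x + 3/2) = x^4/2 - 9*x^2/4 - 2*x - 15/32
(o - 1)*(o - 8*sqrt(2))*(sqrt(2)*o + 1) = sqrt(2)*o^3 - 15*o^2 - sqrt(2)*o^2 - 8*sqrt(2)*o + 15*o + 8*sqrt(2)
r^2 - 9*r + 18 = (r - 6)*(r - 3)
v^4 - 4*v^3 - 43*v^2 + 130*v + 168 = (v - 7)*(v - 4)*(v + 1)*(v + 6)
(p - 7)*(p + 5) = p^2 - 2*p - 35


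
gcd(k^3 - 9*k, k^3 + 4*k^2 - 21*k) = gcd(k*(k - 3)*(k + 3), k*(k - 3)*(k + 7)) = k^2 - 3*k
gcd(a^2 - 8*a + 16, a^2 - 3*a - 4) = a - 4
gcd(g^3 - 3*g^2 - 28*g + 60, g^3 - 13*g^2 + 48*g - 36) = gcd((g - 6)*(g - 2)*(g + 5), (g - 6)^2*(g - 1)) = g - 6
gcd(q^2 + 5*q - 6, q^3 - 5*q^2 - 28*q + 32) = q - 1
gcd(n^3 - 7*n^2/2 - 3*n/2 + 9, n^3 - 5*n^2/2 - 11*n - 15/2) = n + 3/2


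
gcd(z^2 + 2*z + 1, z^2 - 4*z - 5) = z + 1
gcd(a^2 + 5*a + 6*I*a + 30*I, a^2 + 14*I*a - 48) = a + 6*I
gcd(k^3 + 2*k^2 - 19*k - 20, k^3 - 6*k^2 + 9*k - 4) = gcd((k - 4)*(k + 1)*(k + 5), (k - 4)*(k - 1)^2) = k - 4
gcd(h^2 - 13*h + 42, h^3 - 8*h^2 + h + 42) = h - 7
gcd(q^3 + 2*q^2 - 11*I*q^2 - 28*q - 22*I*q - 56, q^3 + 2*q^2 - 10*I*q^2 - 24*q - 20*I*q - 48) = q^2 + q*(2 - 4*I) - 8*I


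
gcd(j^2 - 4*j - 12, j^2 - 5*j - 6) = j - 6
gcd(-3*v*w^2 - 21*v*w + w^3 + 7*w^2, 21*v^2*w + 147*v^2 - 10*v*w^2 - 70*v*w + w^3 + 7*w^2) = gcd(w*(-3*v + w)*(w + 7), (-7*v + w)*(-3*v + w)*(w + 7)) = 3*v*w + 21*v - w^2 - 7*w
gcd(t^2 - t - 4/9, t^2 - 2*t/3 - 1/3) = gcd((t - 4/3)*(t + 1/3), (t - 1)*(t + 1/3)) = t + 1/3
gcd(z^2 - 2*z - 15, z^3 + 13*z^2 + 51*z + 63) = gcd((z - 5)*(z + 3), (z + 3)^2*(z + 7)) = z + 3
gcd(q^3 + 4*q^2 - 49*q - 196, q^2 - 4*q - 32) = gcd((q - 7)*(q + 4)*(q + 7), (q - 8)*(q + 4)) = q + 4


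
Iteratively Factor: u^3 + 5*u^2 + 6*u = (u)*(u^2 + 5*u + 6) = u*(u + 2)*(u + 3)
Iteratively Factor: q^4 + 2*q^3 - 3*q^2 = (q)*(q^3 + 2*q^2 - 3*q) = q*(q - 1)*(q^2 + 3*q) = q*(q - 1)*(q + 3)*(q)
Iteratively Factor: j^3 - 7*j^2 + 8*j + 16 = (j + 1)*(j^2 - 8*j + 16) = (j - 4)*(j + 1)*(j - 4)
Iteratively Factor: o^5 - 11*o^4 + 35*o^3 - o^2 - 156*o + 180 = (o + 2)*(o^4 - 13*o^3 + 61*o^2 - 123*o + 90) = (o - 3)*(o + 2)*(o^3 - 10*o^2 + 31*o - 30) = (o - 5)*(o - 3)*(o + 2)*(o^2 - 5*o + 6) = (o - 5)*(o - 3)*(o - 2)*(o + 2)*(o - 3)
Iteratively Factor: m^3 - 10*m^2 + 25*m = (m - 5)*(m^2 - 5*m) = m*(m - 5)*(m - 5)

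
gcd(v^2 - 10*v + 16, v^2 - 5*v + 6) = v - 2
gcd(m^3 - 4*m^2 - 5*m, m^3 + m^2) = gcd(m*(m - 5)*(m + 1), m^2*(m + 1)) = m^2 + m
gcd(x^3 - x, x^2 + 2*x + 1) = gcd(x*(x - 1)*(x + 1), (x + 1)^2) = x + 1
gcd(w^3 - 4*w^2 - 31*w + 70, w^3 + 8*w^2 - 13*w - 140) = w + 5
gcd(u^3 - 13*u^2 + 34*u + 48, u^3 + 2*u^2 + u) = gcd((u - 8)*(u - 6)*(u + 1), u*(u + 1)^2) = u + 1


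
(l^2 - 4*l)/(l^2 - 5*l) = (l - 4)/(l - 5)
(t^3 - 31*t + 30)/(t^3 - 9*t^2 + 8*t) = (t^2 + t - 30)/(t*(t - 8))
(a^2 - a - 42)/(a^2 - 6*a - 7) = (a + 6)/(a + 1)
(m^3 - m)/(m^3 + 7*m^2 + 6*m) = (m - 1)/(m + 6)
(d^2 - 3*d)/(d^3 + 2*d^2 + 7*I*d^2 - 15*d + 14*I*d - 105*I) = d/(d^2 + d*(5 + 7*I) + 35*I)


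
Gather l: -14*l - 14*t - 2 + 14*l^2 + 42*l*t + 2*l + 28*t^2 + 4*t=14*l^2 + l*(42*t - 12) + 28*t^2 - 10*t - 2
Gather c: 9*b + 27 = 9*b + 27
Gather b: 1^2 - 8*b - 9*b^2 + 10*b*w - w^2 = -9*b^2 + b*(10*w - 8) - w^2 + 1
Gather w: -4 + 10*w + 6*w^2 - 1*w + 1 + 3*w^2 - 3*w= 9*w^2 + 6*w - 3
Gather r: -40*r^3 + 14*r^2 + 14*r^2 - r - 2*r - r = -40*r^3 + 28*r^2 - 4*r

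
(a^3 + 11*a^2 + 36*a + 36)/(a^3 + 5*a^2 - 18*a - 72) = (a + 2)/(a - 4)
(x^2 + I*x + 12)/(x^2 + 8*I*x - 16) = (x - 3*I)/(x + 4*I)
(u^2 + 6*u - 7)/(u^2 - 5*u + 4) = (u + 7)/(u - 4)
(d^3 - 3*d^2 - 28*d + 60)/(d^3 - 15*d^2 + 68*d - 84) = (d + 5)/(d - 7)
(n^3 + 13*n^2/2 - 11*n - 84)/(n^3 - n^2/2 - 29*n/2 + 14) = (n + 6)/(n - 1)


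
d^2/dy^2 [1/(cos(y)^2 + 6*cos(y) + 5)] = (-8*sin(y)^4 + 36*sin(y)^2 + 105*cos(y) - 9*cos(3*y) + 96)/(2*(cos(y) + 1)^3*(cos(y) + 5)^3)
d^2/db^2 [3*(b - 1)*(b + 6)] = 6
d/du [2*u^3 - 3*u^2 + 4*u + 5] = 6*u^2 - 6*u + 4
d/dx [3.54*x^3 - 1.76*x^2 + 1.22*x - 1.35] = 10.62*x^2 - 3.52*x + 1.22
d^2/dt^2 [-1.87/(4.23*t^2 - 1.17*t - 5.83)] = (-66.919446*t^2 + 18.509634*t + 1.87*(8.46*t - 1.17)*(16.92*t - 2.34) + 92.231766)/(-4.23*t^2 + 1.17*t + 5.83)^3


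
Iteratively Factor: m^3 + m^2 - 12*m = (m - 3)*(m^2 + 4*m) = (m - 3)*(m + 4)*(m)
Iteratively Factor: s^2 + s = (s + 1)*(s)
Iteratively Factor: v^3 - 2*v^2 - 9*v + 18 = (v - 3)*(v^2 + v - 6) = (v - 3)*(v - 2)*(v + 3)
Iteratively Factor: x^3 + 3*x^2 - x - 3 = (x - 1)*(x^2 + 4*x + 3) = (x - 1)*(x + 1)*(x + 3)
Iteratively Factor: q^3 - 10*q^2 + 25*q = (q - 5)*(q^2 - 5*q) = (q - 5)^2*(q)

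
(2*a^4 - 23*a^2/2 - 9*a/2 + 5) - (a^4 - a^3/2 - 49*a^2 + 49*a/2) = a^4 + a^3/2 + 75*a^2/2 - 29*a + 5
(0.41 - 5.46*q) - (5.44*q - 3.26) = 3.67 - 10.9*q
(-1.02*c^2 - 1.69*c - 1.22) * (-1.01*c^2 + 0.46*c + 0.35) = 1.0302*c^4 + 1.2377*c^3 + 0.0978000000000001*c^2 - 1.1527*c - 0.427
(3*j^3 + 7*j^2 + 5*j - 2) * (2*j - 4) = 6*j^4 + 2*j^3 - 18*j^2 - 24*j + 8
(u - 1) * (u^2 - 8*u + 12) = u^3 - 9*u^2 + 20*u - 12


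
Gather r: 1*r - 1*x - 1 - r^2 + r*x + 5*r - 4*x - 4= -r^2 + r*(x + 6) - 5*x - 5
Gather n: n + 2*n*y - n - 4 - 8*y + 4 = 2*n*y - 8*y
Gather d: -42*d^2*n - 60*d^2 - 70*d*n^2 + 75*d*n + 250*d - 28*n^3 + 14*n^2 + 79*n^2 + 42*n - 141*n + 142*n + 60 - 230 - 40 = d^2*(-42*n - 60) + d*(-70*n^2 + 75*n + 250) - 28*n^3 + 93*n^2 + 43*n - 210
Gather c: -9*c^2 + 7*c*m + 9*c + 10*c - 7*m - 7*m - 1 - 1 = -9*c^2 + c*(7*m + 19) - 14*m - 2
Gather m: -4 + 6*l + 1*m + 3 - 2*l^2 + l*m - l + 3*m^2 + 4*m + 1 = -2*l^2 + 5*l + 3*m^2 + m*(l + 5)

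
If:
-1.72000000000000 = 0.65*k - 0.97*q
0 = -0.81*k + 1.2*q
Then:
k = 362.11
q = 244.42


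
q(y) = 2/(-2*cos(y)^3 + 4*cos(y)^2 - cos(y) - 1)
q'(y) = 2*(-6*sin(y)*cos(y)^2 + 8*sin(y)*cos(y) - sin(y))/(-2*cos(y)^3 + 4*cos(y)^2 - cos(y) - 1)^2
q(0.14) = -200.53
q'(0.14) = 2913.86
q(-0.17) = -134.91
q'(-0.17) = -1626.44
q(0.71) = -6.06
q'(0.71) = 19.32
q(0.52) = -12.31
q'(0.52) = 53.58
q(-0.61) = -8.56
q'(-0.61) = -32.03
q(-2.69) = 0.44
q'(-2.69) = 0.54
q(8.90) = 0.48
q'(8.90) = -0.72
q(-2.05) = 3.94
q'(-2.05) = 41.10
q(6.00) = -46.65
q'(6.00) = -349.52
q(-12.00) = -10.14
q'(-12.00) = 40.76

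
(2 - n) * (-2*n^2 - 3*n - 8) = 2*n^3 - n^2 + 2*n - 16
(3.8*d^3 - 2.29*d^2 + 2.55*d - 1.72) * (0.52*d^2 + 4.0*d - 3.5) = 1.976*d^5 + 14.0092*d^4 - 21.134*d^3 + 17.3206*d^2 - 15.805*d + 6.02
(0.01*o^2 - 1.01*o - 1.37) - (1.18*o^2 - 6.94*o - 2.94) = -1.17*o^2 + 5.93*o + 1.57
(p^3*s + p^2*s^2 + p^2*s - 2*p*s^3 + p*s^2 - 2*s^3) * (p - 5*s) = p^4*s - 4*p^3*s^2 + p^3*s - 7*p^2*s^3 - 4*p^2*s^2 + 10*p*s^4 - 7*p*s^3 + 10*s^4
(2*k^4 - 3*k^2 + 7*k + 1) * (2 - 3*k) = -6*k^5 + 4*k^4 + 9*k^3 - 27*k^2 + 11*k + 2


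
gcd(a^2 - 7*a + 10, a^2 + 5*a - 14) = a - 2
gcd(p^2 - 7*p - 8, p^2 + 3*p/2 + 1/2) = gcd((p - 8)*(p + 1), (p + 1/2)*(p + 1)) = p + 1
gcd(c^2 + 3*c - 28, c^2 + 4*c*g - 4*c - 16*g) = c - 4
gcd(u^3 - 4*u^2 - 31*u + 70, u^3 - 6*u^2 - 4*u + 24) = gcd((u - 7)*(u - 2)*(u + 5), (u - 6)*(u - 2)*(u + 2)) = u - 2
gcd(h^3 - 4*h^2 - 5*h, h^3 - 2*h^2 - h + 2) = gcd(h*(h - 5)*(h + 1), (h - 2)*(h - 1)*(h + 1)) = h + 1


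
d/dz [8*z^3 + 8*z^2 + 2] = 8*z*(3*z + 2)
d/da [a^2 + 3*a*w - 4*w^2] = 2*a + 3*w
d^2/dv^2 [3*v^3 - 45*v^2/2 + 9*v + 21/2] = 18*v - 45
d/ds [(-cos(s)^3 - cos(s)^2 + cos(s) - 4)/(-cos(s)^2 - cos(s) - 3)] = (-sin(s)^4 + 2*sin(s)^2*cos(s) + 13*sin(s)^2 - 5)*sin(s)/(cos(s)^2 + cos(s) + 3)^2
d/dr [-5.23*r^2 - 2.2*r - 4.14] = -10.46*r - 2.2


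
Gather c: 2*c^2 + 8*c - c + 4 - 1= 2*c^2 + 7*c + 3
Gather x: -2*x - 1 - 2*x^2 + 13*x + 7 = -2*x^2 + 11*x + 6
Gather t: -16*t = -16*t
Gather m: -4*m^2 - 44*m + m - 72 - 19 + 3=-4*m^2 - 43*m - 88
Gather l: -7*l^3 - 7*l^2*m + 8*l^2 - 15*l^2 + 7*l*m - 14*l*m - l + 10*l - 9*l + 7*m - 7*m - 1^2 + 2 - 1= -7*l^3 + l^2*(-7*m - 7) - 7*l*m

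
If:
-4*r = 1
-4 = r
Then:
No Solution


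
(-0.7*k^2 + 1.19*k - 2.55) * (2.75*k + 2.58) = -1.925*k^3 + 1.4665*k^2 - 3.9423*k - 6.579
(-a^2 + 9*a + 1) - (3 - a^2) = 9*a - 2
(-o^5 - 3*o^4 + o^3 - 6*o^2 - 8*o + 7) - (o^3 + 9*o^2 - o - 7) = -o^5 - 3*o^4 - 15*o^2 - 7*o + 14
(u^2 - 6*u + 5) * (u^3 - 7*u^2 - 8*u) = u^5 - 13*u^4 + 39*u^3 + 13*u^2 - 40*u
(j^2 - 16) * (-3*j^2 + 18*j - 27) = -3*j^4 + 18*j^3 + 21*j^2 - 288*j + 432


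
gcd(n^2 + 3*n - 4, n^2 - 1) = n - 1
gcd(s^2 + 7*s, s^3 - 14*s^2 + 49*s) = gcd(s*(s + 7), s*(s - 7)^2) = s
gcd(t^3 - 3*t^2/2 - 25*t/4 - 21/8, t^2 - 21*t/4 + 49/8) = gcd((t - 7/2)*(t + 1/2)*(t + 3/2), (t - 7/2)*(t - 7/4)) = t - 7/2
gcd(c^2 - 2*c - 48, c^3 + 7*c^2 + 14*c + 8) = 1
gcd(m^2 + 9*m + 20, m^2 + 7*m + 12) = m + 4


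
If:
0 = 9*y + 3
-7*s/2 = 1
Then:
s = -2/7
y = -1/3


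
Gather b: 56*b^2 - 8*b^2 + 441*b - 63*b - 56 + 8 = 48*b^2 + 378*b - 48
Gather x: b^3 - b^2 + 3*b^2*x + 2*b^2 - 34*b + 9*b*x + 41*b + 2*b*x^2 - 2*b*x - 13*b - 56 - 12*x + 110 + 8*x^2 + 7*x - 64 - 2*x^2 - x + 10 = b^3 + b^2 - 6*b + x^2*(2*b + 6) + x*(3*b^2 + 7*b - 6)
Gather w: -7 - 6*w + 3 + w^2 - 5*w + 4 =w^2 - 11*w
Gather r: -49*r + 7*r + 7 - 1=6 - 42*r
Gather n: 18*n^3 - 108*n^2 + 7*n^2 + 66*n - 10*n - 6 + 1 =18*n^3 - 101*n^2 + 56*n - 5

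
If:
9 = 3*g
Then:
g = 3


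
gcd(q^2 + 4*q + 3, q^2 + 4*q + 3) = q^2 + 4*q + 3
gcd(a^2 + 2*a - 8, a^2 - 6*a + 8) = a - 2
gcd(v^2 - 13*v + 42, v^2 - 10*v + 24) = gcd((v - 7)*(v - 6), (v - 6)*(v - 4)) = v - 6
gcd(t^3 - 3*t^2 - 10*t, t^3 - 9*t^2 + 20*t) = t^2 - 5*t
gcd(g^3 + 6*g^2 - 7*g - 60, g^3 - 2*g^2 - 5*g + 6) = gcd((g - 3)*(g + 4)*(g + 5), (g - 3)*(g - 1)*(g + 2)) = g - 3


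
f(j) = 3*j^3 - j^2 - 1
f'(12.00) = 1272.00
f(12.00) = 5039.00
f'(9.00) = 711.00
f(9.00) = 2105.00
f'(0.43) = 0.80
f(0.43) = -0.95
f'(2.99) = 74.48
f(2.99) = 70.25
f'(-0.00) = 0.00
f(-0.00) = -1.00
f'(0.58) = 1.87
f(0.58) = -0.75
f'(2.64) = 57.45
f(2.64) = 47.23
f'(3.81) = 123.02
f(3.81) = 150.40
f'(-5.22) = 255.68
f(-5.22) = -454.96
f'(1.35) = 13.70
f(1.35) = 4.56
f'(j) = 9*j^2 - 2*j = j*(9*j - 2)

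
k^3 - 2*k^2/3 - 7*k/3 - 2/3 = (k - 2)*(k + 1/3)*(k + 1)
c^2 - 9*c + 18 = (c - 6)*(c - 3)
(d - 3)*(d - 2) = d^2 - 5*d + 6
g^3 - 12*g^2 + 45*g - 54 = (g - 6)*(g - 3)^2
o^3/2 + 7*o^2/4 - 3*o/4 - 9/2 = (o/2 + 1)*(o - 3/2)*(o + 3)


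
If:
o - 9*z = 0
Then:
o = 9*z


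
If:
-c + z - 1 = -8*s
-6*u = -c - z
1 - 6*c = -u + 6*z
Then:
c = 6/35 - z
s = 41/280 - z/4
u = 1/35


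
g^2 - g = g*(g - 1)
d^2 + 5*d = d*(d + 5)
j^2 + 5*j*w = j*(j + 5*w)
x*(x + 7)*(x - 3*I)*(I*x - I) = I*x^4 + 3*x^3 + 6*I*x^3 + 18*x^2 - 7*I*x^2 - 21*x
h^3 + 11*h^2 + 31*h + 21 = (h + 1)*(h + 3)*(h + 7)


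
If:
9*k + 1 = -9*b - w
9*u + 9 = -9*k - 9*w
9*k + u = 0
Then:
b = -17*w/72 - 17/72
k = w/8 + 1/8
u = -9*w/8 - 9/8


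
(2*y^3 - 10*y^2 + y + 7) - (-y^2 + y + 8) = 2*y^3 - 9*y^2 - 1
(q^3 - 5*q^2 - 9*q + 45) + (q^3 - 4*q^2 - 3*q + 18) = 2*q^3 - 9*q^2 - 12*q + 63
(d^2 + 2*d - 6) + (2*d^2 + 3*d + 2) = 3*d^2 + 5*d - 4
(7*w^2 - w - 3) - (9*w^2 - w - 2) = -2*w^2 - 1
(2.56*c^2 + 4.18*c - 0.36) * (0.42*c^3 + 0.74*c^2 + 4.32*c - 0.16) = 1.0752*c^5 + 3.65*c^4 + 14.0012*c^3 + 17.3816*c^2 - 2.224*c + 0.0576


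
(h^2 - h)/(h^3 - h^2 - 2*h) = (1 - h)/(-h^2 + h + 2)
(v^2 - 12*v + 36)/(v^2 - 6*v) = (v - 6)/v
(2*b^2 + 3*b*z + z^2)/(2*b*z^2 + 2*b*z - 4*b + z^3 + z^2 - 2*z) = (b + z)/(z^2 + z - 2)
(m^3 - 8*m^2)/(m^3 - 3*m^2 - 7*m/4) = 4*m*(8 - m)/(-4*m^2 + 12*m + 7)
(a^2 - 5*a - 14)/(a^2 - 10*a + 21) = (a + 2)/(a - 3)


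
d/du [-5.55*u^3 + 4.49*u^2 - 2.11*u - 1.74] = -16.65*u^2 + 8.98*u - 2.11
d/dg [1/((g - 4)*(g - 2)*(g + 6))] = (28 - 3*g^2)/(g^6 - 56*g^4 + 96*g^3 + 784*g^2 - 2688*g + 2304)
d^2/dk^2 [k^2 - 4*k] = 2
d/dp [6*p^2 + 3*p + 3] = 12*p + 3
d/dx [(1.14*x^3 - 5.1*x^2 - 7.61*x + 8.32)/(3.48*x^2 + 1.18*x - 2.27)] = (3.9672*x^4 + 2.6904*x^3 + 12.7014*x^2 - 34.7532*x + 7.4571)/(12.1104*x^4 + 8.2128*x^3 - 14.4068*x^2 - 5.3572*x + 5.1529)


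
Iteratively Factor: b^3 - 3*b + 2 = (b - 1)*(b^2 + b - 2) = (b - 1)*(b + 2)*(b - 1)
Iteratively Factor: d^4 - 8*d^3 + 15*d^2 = (d)*(d^3 - 8*d^2 + 15*d) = d*(d - 3)*(d^2 - 5*d) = d^2*(d - 3)*(d - 5)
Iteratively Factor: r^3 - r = (r)*(r^2 - 1) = r*(r - 1)*(r + 1)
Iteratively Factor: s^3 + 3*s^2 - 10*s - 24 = (s + 4)*(s^2 - s - 6) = (s + 2)*(s + 4)*(s - 3)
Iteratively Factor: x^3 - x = (x)*(x^2 - 1) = x*(x - 1)*(x + 1)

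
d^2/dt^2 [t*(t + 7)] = 2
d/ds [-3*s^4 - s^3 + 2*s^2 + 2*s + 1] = -12*s^3 - 3*s^2 + 4*s + 2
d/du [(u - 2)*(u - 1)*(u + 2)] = 3*u^2 - 2*u - 4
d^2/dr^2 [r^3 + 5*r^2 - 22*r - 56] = 6*r + 10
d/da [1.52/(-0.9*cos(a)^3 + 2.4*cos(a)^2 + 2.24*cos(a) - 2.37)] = (-4.104*cos(a)^2 + 7.296*cos(a) + 3.4048)*sin(a)/(0.9*cos(a)^3 - 2.4*cos(a)^2 - 2.24*cos(a) + 2.37)^2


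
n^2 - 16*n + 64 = (n - 8)^2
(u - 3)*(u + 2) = u^2 - u - 6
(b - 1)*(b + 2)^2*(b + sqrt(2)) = b^4 + sqrt(2)*b^3 + 3*b^3 + 3*sqrt(2)*b^2 - 4*b - 4*sqrt(2)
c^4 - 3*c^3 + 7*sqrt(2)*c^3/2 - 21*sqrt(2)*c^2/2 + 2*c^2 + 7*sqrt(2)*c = c*(c - 2)*(c - 1)*(c + 7*sqrt(2)/2)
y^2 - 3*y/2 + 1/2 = (y - 1)*(y - 1/2)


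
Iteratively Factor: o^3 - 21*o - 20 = (o + 1)*(o^2 - o - 20) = (o - 5)*(o + 1)*(o + 4)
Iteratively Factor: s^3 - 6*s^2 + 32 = (s - 4)*(s^2 - 2*s - 8) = (s - 4)*(s + 2)*(s - 4)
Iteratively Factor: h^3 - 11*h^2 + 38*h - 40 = (h - 5)*(h^2 - 6*h + 8) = (h - 5)*(h - 4)*(h - 2)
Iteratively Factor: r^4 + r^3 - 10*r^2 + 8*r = (r - 2)*(r^3 + 3*r^2 - 4*r) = (r - 2)*(r + 4)*(r^2 - r) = r*(r - 2)*(r + 4)*(r - 1)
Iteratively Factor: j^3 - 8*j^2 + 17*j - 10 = (j - 5)*(j^2 - 3*j + 2) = (j - 5)*(j - 1)*(j - 2)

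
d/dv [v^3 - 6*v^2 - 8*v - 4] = 3*v^2 - 12*v - 8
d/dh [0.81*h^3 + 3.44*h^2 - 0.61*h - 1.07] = 2.43*h^2 + 6.88*h - 0.61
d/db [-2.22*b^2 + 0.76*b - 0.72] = 0.76 - 4.44*b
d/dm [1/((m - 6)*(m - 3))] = (9 - 2*m)/(m^4 - 18*m^3 + 117*m^2 - 324*m + 324)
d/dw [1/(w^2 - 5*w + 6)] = (5 - 2*w)/(w^2 - 5*w + 6)^2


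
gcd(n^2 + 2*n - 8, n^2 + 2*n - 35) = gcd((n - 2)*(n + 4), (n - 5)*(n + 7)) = 1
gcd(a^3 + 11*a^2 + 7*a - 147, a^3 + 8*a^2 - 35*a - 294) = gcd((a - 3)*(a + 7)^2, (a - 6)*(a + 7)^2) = a^2 + 14*a + 49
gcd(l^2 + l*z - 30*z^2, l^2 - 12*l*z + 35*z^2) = -l + 5*z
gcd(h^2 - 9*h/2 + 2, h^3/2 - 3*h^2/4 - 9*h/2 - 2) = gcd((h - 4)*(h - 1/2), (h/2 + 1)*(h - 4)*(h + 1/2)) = h - 4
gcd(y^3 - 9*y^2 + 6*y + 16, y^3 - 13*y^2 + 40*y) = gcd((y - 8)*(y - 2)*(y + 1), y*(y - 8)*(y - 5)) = y - 8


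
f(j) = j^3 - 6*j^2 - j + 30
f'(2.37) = -12.59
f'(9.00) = 134.00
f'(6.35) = 43.77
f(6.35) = 37.76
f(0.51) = 28.06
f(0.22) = 29.50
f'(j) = 3*j^2 - 12*j - 1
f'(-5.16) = 140.80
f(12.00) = 882.00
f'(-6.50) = 203.75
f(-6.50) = -491.62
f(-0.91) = 25.19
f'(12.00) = 287.00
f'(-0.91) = 12.40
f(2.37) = 7.24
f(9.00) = 264.00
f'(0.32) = -4.53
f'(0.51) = -6.34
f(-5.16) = -261.98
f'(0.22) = -3.49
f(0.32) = 29.10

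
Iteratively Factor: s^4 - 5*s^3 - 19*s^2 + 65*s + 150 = (s + 2)*(s^3 - 7*s^2 - 5*s + 75) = (s - 5)*(s + 2)*(s^2 - 2*s - 15) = (s - 5)^2*(s + 2)*(s + 3)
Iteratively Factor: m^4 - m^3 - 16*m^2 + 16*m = (m - 4)*(m^3 + 3*m^2 - 4*m) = (m - 4)*(m - 1)*(m^2 + 4*m) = m*(m - 4)*(m - 1)*(m + 4)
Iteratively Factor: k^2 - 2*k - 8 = (k - 4)*(k + 2)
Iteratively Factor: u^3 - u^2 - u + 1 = (u - 1)*(u^2 - 1) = (u - 1)^2*(u + 1)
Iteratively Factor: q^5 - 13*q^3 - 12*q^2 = (q - 4)*(q^4 + 4*q^3 + 3*q^2) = q*(q - 4)*(q^3 + 4*q^2 + 3*q) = q*(q - 4)*(q + 3)*(q^2 + q) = q*(q - 4)*(q + 1)*(q + 3)*(q)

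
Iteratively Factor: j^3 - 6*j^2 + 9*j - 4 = (j - 1)*(j^2 - 5*j + 4) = (j - 1)^2*(j - 4)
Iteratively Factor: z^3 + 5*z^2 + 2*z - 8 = (z + 4)*(z^2 + z - 2) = (z - 1)*(z + 4)*(z + 2)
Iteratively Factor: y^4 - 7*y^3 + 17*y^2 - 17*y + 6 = (y - 2)*(y^3 - 5*y^2 + 7*y - 3) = (y - 2)*(y - 1)*(y^2 - 4*y + 3) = (y - 2)*(y - 1)^2*(y - 3)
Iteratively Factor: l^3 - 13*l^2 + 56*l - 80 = (l - 4)*(l^2 - 9*l + 20) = (l - 4)^2*(l - 5)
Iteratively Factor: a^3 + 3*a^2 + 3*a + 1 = (a + 1)*(a^2 + 2*a + 1) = (a + 1)^2*(a + 1)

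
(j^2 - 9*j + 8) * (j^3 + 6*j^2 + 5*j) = j^5 - 3*j^4 - 41*j^3 + 3*j^2 + 40*j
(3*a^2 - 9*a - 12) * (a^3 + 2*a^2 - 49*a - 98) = 3*a^5 - 3*a^4 - 177*a^3 + 123*a^2 + 1470*a + 1176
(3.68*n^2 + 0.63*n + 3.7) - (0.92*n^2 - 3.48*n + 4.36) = 2.76*n^2 + 4.11*n - 0.66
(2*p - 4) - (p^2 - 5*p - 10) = -p^2 + 7*p + 6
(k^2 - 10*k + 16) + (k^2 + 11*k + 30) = 2*k^2 + k + 46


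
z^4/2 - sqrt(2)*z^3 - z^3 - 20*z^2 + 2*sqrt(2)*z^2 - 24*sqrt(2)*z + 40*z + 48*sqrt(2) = (z/2 + sqrt(2))*(z - 2)*(z - 6*sqrt(2))*(z + 2*sqrt(2))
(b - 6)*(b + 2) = b^2 - 4*b - 12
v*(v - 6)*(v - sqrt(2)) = v^3 - 6*v^2 - sqrt(2)*v^2 + 6*sqrt(2)*v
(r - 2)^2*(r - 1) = r^3 - 5*r^2 + 8*r - 4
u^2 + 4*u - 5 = (u - 1)*(u + 5)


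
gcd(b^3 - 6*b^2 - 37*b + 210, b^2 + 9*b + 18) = b + 6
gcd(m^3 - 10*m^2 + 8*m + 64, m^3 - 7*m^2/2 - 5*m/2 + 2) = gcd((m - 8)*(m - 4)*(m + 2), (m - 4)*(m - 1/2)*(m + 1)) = m - 4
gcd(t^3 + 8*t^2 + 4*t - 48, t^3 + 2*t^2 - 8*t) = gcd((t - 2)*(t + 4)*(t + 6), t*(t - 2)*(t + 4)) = t^2 + 2*t - 8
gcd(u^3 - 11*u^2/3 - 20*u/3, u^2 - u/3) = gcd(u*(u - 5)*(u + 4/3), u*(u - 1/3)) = u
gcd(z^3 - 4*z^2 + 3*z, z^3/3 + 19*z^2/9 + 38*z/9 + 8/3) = 1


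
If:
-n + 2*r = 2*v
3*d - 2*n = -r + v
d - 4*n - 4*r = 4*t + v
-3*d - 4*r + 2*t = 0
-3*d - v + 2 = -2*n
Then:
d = -13/19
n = -26/19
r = 12/19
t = 9/38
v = 25/19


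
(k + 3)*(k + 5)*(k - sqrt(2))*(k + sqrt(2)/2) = k^4 - sqrt(2)*k^3/2 + 8*k^3 - 4*sqrt(2)*k^2 + 14*k^2 - 15*sqrt(2)*k/2 - 8*k - 15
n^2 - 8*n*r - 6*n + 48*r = (n - 6)*(n - 8*r)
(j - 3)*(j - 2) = j^2 - 5*j + 6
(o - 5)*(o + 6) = o^2 + o - 30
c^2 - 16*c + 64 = (c - 8)^2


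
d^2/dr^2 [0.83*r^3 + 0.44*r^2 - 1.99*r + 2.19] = 4.98*r + 0.88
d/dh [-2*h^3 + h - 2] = 1 - 6*h^2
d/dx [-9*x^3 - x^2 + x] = -27*x^2 - 2*x + 1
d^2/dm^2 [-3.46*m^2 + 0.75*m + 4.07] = -6.92000000000000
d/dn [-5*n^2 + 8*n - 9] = 8 - 10*n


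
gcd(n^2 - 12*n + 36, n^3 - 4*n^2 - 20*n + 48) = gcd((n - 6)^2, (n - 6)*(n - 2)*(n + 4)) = n - 6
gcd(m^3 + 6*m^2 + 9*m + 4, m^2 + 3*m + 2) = m + 1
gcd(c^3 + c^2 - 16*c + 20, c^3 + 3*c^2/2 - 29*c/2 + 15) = c^2 + 3*c - 10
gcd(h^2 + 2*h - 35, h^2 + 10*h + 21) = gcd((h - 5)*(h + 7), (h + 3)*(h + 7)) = h + 7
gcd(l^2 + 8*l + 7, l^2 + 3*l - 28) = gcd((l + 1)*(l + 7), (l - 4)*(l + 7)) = l + 7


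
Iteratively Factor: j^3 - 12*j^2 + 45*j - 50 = (j - 2)*(j^2 - 10*j + 25) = (j - 5)*(j - 2)*(j - 5)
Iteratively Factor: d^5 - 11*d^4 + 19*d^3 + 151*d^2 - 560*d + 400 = (d - 5)*(d^4 - 6*d^3 - 11*d^2 + 96*d - 80) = (d - 5)*(d - 1)*(d^3 - 5*d^2 - 16*d + 80) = (d - 5)*(d - 1)*(d + 4)*(d^2 - 9*d + 20) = (d - 5)*(d - 4)*(d - 1)*(d + 4)*(d - 5)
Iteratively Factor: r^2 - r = (r)*(r - 1)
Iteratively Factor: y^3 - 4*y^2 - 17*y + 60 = (y + 4)*(y^2 - 8*y + 15) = (y - 5)*(y + 4)*(y - 3)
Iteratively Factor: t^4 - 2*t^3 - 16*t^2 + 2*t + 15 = (t + 3)*(t^3 - 5*t^2 - t + 5) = (t - 1)*(t + 3)*(t^2 - 4*t - 5) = (t - 5)*(t - 1)*(t + 3)*(t + 1)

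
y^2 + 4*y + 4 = (y + 2)^2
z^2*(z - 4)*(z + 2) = z^4 - 2*z^3 - 8*z^2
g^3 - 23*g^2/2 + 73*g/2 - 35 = (g - 7)*(g - 5/2)*(g - 2)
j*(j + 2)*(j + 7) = j^3 + 9*j^2 + 14*j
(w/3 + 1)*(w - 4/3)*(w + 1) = w^3/3 + 8*w^2/9 - 7*w/9 - 4/3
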